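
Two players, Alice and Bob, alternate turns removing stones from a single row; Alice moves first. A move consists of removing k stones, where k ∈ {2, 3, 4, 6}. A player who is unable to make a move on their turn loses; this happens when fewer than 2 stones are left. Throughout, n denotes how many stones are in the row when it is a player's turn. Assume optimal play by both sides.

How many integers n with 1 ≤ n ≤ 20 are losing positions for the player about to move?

5

Classify positions by backward induction: terminal positions (no move available) are L. From any other position, the mover wins iff some move reaches an L.
n=0: no move → L
n=1: no move → L
n=2: reaches L-position 0 → W
n=3: reaches L-position 1 → W
n=4: reaches L-position 1 → W
n=5: reaches L-position 1 → W
n=6: reaches L-position 0 → W
n=7: reaches L-position 1 → W
n=8: only reaches 6(W), 5(W), 4(W), 2(W), all W → L
n=9: only reaches 7(W), 6(W), 5(W), 3(W), all W → L
n=10: reaches L-position 8 → W
n=11: reaches L-position 9 → W
n=12: reaches L-position 9 → W
n=13: reaches L-position 9 → W
n=14: reaches L-position 8 → W
n=15: reaches L-position 9 → W
n=16: only reaches 14(W), 13(W), 12(W), 10(W), all W → L
n=17: only reaches 15(W), 14(W), 13(W), 11(W), all W → L
n=18: reaches L-position 16 → W
n=19: reaches L-position 17 → W
n=20: reaches L-position 17 → W
L entries with 1 ≤ n ≤ 20 (n=0 is outside the asked range and is not counted): n = 1, 8, 9, 16, 17; that makes 5.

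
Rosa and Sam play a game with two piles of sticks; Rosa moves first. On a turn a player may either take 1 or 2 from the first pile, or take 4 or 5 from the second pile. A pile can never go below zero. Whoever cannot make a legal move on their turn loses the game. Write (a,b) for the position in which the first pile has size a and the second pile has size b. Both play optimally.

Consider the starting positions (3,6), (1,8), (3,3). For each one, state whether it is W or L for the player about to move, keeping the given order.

(3,6): W, (1,8): W, (3,3): L

Compute win/loss labels from the base case upward. A position with no move is L. Any other position is W if it can reach an L in one move, else L.
No move ever increases a pile, so every position that can arise here has a ≤ 3 and b ≤ 8; it is enough to label the cells with 0 ≤ a ≤ 3 and 0 ≤ b ≤ 8.
Every move lowers a or b (never raises either), so fill the grid row by row in increasing a, and left to right within a row: each cell's successors are then already labelled.
      b=0  b=1  b=2  b=3  b=4  b=5  b=6  b=7  b=8
a=0:    L    L    L    L    W    W    W    W    W
a=1:    W    W    W    W    L    L    L    L    W
a=2:    W    W    W    W    W    W    W    W    L
a=3:    L    L    L    L    W    W    W    W    W
Cells with no legal move (terminal, hence L): (0,0), (0,1), (0,2), (0,3).
The remaining L cells, each justified by listing all of its moves:
(1,4): only reaches (0,4)(W), (1,0)(W), all W → L
(1,5): only reaches (0,5)(W), (1,1)(W), (1,0)(W), all W → L
(1,6): only reaches (0,6)(W), (1,2)(W), (1,1)(W), all W → L
(1,7): only reaches (0,7)(W), (1,3)(W), (1,2)(W), all W → L
(2,8): only reaches (1,8)(W), (0,8)(W), (2,4)(W), (2,3)(W), all W → L
(3,0): only reaches (2,0)(W), (1,0)(W), all W → L
(3,1): only reaches (2,1)(W), (1,1)(W), all W → L
(3,2): only reaches (2,2)(W), (1,2)(W), all W → L
(3,3): only reaches (2,3)(W), (1,3)(W), all W → L
Every other cell has at least one move into one of the L cells above, so it is W.
(3,6): the move to (1,6) reaches an L cell, so W
(1,8): the move to (1,4) reaches an L cell, so W
(3,3): one of the L cells justified above, so L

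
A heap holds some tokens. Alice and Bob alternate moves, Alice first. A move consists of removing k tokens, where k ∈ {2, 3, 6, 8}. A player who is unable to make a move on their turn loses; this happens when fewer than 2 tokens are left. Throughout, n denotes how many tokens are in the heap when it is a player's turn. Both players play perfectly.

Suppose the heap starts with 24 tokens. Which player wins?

Use the standard recursion: the mover loses at a terminal position; elsewhere, the mover wins exactly when some move hands the opponent an L position.
n=0: no move → L
n=1: no move → L
n=2: →0(L), so W
n=3: →1(L), so W
n=4: →1(L), so W
n=5: →3(W), 2(W) — all W, so L
n=6: →0(L), so W
n=7: →5(L), so W
n=8: →5(L), so W
n=9: →1(L), so W
n=10: →8(W), 7(W), 4(W), 2(W) — all W, so L
n=11: →5(L), so W
n=12: →10(L), so W
n=13: →10(L), so W
n=14: →12(W), 11(W), 8(W), 6(W) — all W, so L
n=15: →13(W), 12(W), 9(W), 7(W) — all W, so L
n=16: →14(L), so W
n=17: →15(L), so W
n=18: →15(L), so W
n=19: →17(W), 16(W), 13(W), 11(W) — all W, so L
n=20: →14(L), so W
n=21: →19(L), so W
n=22: →19(L), so W
n=23: →15(L), so W
n=24: →22(W), 21(W), 18(W), 16(W) — all W, so L
The starting position 24 is L: whatever Alice does, the opponent receives a W position.

Bob wins.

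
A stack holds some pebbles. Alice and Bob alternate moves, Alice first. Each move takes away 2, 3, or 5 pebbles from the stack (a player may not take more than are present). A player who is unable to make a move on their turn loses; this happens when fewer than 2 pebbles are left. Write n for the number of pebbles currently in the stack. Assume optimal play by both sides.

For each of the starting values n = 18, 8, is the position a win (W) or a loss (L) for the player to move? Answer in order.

Label each position W (a win for the player to move) or L (a loss). A position with no legal move is L; any other position is W exactly when some move reaches an L, and L when every move reaches a W.
n=0: no move → L
n=1: no move → L
n=2: can move to 0, which is L ⇒ W
n=3: can move to 1, which is L ⇒ W
n=4: can move to 1, which is L ⇒ W
n=5: can move to 0, which is L ⇒ W
n=6: can move to 1, which is L ⇒ W
n=7: moves to 5(W), 4(W), 2(W); every one is W ⇒ L
n=8: moves to 6(W), 5(W), 3(W); every one is W ⇒ L
n=9: can move to 7, which is L ⇒ W
n=10: can move to 8, which is L ⇒ W
n=11: can move to 8, which is L ⇒ W
n=12: can move to 7, which is L ⇒ W
n=13: can move to 8, which is L ⇒ W
n=14: moves to 12(W), 11(W), 9(W); every one is W ⇒ L
n=15: moves to 13(W), 12(W), 10(W); every one is W ⇒ L
n=16: can move to 14, which is L ⇒ W
n=17: can move to 15, which is L ⇒ W
n=18: can move to 15, which is L ⇒ W

18: W, 8: L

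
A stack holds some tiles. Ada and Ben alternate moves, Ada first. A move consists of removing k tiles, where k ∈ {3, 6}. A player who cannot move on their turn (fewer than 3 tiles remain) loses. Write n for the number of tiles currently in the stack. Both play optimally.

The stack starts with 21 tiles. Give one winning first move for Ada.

Work bottom-up. With no move the player to move loses. Otherwise the position is W if at least one move leads to an L position for the opponent, and L if every move leads to a W.
n=0: no move → L
n=1: no move → L
n=2: no move → L
n=3: →0(L), so W
n=4: →1(L), so W
n=5: →2(L), so W
n=6: →0(L), so W
n=7: →1(L), so W
n=8: →2(L), so W
n=9: →6(W), 3(W) — all W, so L
n=10: →7(W), 4(W) — all W, so L
n=11: →8(W), 5(W) — all W, so L
n=12: →9(L), so W
n=13: →10(L), so W
n=14: →11(L), so W
n=15: →9(L), so W
n=16: →10(L), so W
n=17: →11(L), so W
n=18: →15(W), 12(W) — all W, so L
n=19: →16(W), 13(W) — all W, so L
n=20: →17(W), 14(W) — all W, so L
n=21: →18(L), so W
From 21, the L positions reachable in one move are: 18.

Remove 3, leaving 18.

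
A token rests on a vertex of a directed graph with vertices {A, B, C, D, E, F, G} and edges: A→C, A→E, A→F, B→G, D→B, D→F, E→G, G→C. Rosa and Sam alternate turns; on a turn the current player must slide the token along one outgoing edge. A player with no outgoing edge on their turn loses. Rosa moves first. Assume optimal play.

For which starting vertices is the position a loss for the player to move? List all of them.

Label each position W (a win for the player to move) or L (a loss). A position with no legal move is L; any other position is W exactly when some move reaches an L, and L when every move reaches a W.
Every edge goes from a vertex to one that appears earlier in the order C, F, G, E, A, B, D, so processing vertices in that order labels each vertex after all of its successors.
C: no outgoing edge → L
F: no outgoing edge → L
G: W (go to C, an L position)
E: L (sole option G(W) is W)
A: W (go to E, an L position)
B: L (sole option G(W) is W)
D: W (go to B, an L position)
The losing starting vertices are exactly the entries labelled L in this table (4 of them).

B, C, E, F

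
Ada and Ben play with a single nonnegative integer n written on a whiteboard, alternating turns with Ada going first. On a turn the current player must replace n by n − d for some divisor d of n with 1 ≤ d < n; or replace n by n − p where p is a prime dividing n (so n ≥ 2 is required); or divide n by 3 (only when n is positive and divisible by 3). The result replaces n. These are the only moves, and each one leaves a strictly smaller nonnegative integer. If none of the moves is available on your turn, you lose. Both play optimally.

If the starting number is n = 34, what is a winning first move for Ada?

Move to 32.

Classify positions by backward induction: terminal positions (no move available) are L. From any other position, the mover wins iff some move reaches an L.
n=0: no move → L
n=1: no move → L
n=2: →0(L), so W
n=3: →0(L), so W
n=4: →2(W), 3(W) — all W, so L
n=5: →0(L), so W
n=6: →4(L), so W
n=7: →0(L), so W
n=8: →4(L), so W
n=9: →3(W), 6(W), 8(W) — all W, so L
n=10: →9(L), so W
n=11: →0(L), so W
n=12: →4(L), so W
n=13: →0(L), so W
n=14: →7(W), 12(W), 13(W) — all W, so L
n=15: →14(L), so W
n=16: →14(L), so W
n=17: →0(L), so W
n=18: →9(L), so W
n=19: →0(L), so W
n=20: →10(W), 15(W), 16(W), 18(W), 19(W) — all W, so L
n=21: →14(L), so W
n=22: →20(L), so W
n=23: →0(L), so W
n=24: →20(L), so W
n=25: →20(L), so W
n=26: →13(W), 24(W), 25(W) — all W, so L
n=27: →9(L), so W
n=28: →14(L), so W
n=29: →0(L), so W
n=30: →20(L), so W
n=31: →0(L), so W
n=32: →16(W), 24(W), 28(W), 30(W), 31(W) — all W, so L
n=33: →32(L), so W
n=34: →32(L), so W
From 34, the L positions reachable in one move are: 32.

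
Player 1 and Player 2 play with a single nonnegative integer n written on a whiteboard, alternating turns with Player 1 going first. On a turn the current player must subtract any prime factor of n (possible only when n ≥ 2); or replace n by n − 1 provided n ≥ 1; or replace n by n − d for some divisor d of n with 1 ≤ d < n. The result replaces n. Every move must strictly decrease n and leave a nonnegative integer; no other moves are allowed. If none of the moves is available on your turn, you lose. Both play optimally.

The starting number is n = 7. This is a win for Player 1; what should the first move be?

Move to 0.

Build the W/L table. Terminal = L. A non-terminal position is W if it has a move to some L; otherwise it is L.
n=0: no move → L
n=1: can move to 0, which is L ⇒ W
n=2: can move to 0, which is L ⇒ W
n=3: can move to 0, which is L ⇒ W
n=4: moves to 2(W), 3(W); every one is W ⇒ L
n=5: can move to 0, which is L ⇒ W
n=6: can move to 4, which is L ⇒ W
n=7: can move to 0, which is L ⇒ W
From 7, the L positions reachable in one move are: 0.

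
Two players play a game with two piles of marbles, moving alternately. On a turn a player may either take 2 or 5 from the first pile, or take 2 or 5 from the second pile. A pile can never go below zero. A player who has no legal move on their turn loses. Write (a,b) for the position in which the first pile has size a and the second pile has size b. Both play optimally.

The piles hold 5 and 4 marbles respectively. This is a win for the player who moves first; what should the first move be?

Classify positions by backward induction: terminal positions (no move available) are L. From any other position, the mover wins iff some move reaches an L.
No move ever increases a pile, so every position that can arise here has a ≤ 5 and b ≤ 4; it is enough to label the cells with 0 ≤ a ≤ 5 and 0 ≤ b ≤ 4.
Every move lowers a or b (never raises either), so fill the grid row by row in increasing a, and left to right within a row: each cell's successors are then already labelled.
      b=0  b=1  b=2  b=3  b=4
a=0:    L    L    W    W    L
a=1:    L    L    W    W    L
a=2:    W    W    L    L    W
a=3:    W    W    L    L    W
a=4:    L    L    W    W    L
a=5:    W    W    W    W    W
Cells with no legal move (terminal, hence L): (0,0), (0,1), (1,0), (1,1).
The remaining L cells, each justified by listing all of its moves:
(0,4): only reaches (0,2)(W), which is W → L
(1,4): only reaches (1,2)(W), which is W → L
(2,2): only reaches (0,2)(W), (2,0)(W), all W → L
(2,3): only reaches (0,3)(W), (2,1)(W), all W → L
(3,2): only reaches (1,2)(W), (3,0)(W), all W → L
(3,3): only reaches (1,3)(W), (3,1)(W), all W → L
(4,0): only reaches (2,0)(W), which is W → L
(4,1): only reaches (2,1)(W), which is W → L
(4,4): only reaches (2,4)(W), (4,2)(W), all W → L
Every other cell has at least one move into one of the L cells above, so it is W.
From (5,4), the L positions reachable in one move are: (0,4).

Move to (0,4).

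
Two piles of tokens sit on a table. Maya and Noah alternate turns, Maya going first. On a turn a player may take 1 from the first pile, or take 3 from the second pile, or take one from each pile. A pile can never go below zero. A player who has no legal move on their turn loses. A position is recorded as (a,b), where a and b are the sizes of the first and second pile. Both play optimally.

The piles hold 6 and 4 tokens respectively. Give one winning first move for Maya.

Label each position W (a win for the player to move) or L (a loss). A position with no legal move is L; any other position is W exactly when some move reaches an L, and L when every move reaches a W.
No move ever increases a pile, so every position that can arise here has a ≤ 6 and b ≤ 4; it is enough to label the cells with 0 ≤ a ≤ 6 and 0 ≤ b ≤ 4.
Every move lowers a or b (never raises either), so fill the grid row by row in increasing a, and left to right within a row: each cell's successors are then already labelled.
      b=0  b=1  b=2  b=3  b=4
a=0:    L    L    L    W    W
a=1:    W    W    W    W    L
a=2:    L    L    L    W    W
a=3:    W    W    W    W    L
a=4:    L    L    L    W    W
a=5:    W    W    W    W    L
a=6:    L    L    L    W    W
Cells with no legal move (terminal, hence L): (0,0), (0,1), (0,2).
The remaining L cells, each justified by listing all of its moves:
(1,4): moves to (0,4)(W), (1,1)(W), (0,3)(W); every one is W ⇒ L
(2,0): the only move is to (1,0)(W), a W ⇒ L
(2,1): moves to (1,1)(W), (1,0)(W); every one is W ⇒ L
(2,2): moves to (1,2)(W), (1,1)(W); every one is W ⇒ L
(3,4): moves to (2,4)(W), (3,1)(W), (2,3)(W); every one is W ⇒ L
(4,0): the only move is to (3,0)(W), a W ⇒ L
(4,1): moves to (3,1)(W), (3,0)(W); every one is W ⇒ L
(4,2): moves to (3,2)(W), (3,1)(W); every one is W ⇒ L
(5,4): moves to (4,4)(W), (5,1)(W), (4,3)(W); every one is W ⇒ L
(6,0): the only move is to (5,0)(W), a W ⇒ L
(6,1): moves to (5,1)(W), (5,0)(W); every one is W ⇒ L
(6,2): moves to (5,2)(W), (5,1)(W); every one is W ⇒ L
Every other cell has at least one move into one of the L cells above, so it is W.
From (6,4), the L positions reachable in one move are: (5,4), (6,1). Any move reaching one of these is winning.

Move to (5,4).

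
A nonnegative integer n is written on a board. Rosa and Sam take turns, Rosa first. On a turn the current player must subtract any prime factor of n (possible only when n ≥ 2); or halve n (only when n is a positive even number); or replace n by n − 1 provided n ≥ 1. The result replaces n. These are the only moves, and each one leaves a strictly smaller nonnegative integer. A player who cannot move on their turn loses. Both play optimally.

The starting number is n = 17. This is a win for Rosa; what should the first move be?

Move to 0.

Work bottom-up. With no move the player to move loses. Otherwise the position is W if at least one move leads to an L position for the opponent, and L if every move leads to a W.
n=0: no move → L
n=1: →0(L), so W
n=2: →0(L), so W
n=3: →0(L), so W
n=4: →2(W), 3(W) — all W, so L
n=5: →0(L), so W
n=6: →4(L), so W
n=7: →0(L), so W
n=8: →4(L), so W
n=9: →6(W), 8(W) — all W, so L
n=10: →9(L), so W
n=11: →0(L), so W
n=12: →9(L), so W
n=13: →0(L), so W
n=14: →7(W), 12(W), 13(W) — all W, so L
n=15: →14(L), so W
n=16: →14(L), so W
n=17: →0(L), so W
From 17, the L positions reachable in one move are: 0.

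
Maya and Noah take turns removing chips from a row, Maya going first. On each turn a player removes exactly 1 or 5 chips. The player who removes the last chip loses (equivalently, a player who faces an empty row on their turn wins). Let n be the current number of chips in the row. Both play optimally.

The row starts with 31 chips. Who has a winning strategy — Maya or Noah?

Positions with no move are W. A position that does have a move is losing for the player to move precisely when every available move leads to a winning position for the opponent. Fill in the labels:
n=0: no move; the opponent has just taken the last chip and therefore loses → W
n=1: L (sole option 0(W) is W)
n=2: W (go to 1, an L position)
n=3: L (sole option 2(W) is W)
n=4: W (go to 3, an L position)
n=5: L (options 4(W), 0(W) are all W)
n=6: W (go to 5, an L position)
n=7: L (options 6(W), 2(W) are all W)
n=8: W (go to 7, an L position)
n=9: L (options 8(W), 4(W) are all W)
n=10: W (go to 9, an L position)
n=11: L (options 10(W), 6(W) are all W)
n=12: W (go to 11, an L position)
n=13: L (options 12(W), 8(W) are all W)
n=14: W (go to 13, an L position)
n=15: L (options 14(W), 10(W) are all W)
n=16: W (go to 15, an L position)
n=17: L (options 16(W), 12(W) are all W)
n=18: W (go to 17, an L position)
n=19: L (options 18(W), 14(W) are all W)
n=20: W (go to 19, an L position)
n=21: L (options 20(W), 16(W) are all W)
n=22: W (go to 21, an L position)
n=23: L (options 22(W), 18(W) are all W)
n=24: W (go to 23, an L position)
n=25: L (options 24(W), 20(W) are all W)
n=26: W (go to 25, an L position)
n=27: L (options 26(W), 22(W) are all W)
n=28: W (go to 27, an L position)
n=29: L (options 28(W), 24(W) are all W)
n=30: W (go to 29, an L position)
n=31: L (options 30(W), 26(W) are all W)
The starting position 31 is L: whatever Maya does, the opponent receives a W position.

Noah wins.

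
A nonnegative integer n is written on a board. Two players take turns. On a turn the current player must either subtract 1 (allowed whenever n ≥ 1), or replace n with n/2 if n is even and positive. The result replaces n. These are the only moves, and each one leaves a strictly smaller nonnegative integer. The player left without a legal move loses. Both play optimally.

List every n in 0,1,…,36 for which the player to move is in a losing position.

0, 2, 5, 7, 9, 11, 13, 15, 17, 19, 21, 23, 25, 27, 29, 31, 33, 35

Build the W/L table. Terminal = L. A non-terminal position is W if it has a move to some L; otherwise it is L.
n=0: no move → L
n=1: W (go to 0, an L position)
n=2: L (sole option 1(W) is W)
n=3: W (go to 2, an L position)
n=4: W (go to 2, an L position)
n=5: L (sole option 4(W) is W)
n=6: W (go to 5, an L position)
n=7: L (sole option 6(W) is W)
n=8: W (go to 7, an L position)
n=9: L (sole option 8(W) is W)
n=10: W (go to 5, an L position)
n=11: L (sole option 10(W) is W)
n=12: W (go to 11, an L position)
n=13: L (sole option 12(W) is W)
n=14: W (go to 7, an L position)
n=15: L (sole option 14(W) is W)
n=16: W (go to 15, an L position)
n=17: L (sole option 16(W) is W)
n=18: W (go to 9, an L position)
n=19: L (sole option 18(W) is W)
n=20: W (go to 19, an L position)
n=21: L (sole option 20(W) is W)
n=22: W (go to 11, an L position)
n=23: L (sole option 22(W) is W)
n=24: W (go to 23, an L position)
n=25: L (sole option 24(W) is W)
n=26: W (go to 13, an L position)
n=27: L (sole option 26(W) is W)
n=28: W (go to 27, an L position)
n=29: L (sole option 28(W) is W)
n=30: W (go to 15, an L position)
n=31: L (sole option 30(W) is W)
n=32: W (go to 31, an L position)
n=33: L (sole option 32(W) is W)
n=34: W (go to 17, an L position)
n=35: L (sole option 34(W) is W)
n=36: W (go to 35, an L position)
Reading off the rows marked L gives the requested list; there are 18 such values of n.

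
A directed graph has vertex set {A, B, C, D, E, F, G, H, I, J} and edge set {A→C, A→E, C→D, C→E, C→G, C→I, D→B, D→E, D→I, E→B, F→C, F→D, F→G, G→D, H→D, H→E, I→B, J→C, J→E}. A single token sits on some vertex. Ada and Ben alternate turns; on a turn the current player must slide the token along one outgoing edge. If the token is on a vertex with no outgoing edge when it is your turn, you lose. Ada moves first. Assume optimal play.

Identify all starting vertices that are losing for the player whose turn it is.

A, B, G, H, J

Use the standard recursion: the mover loses at a terminal position; elsewhere, the mover wins exactly when some move hands the opponent an L position.
Every edge goes from a vertex to one that appears earlier in the order B, I, E, D, G, C, J, F, H, A, so processing vertices in that order labels each vertex after all of its successors.
B: no outgoing edge → L
I: reaches L-position B → W
E: reaches L-position B → W
D: reaches L-position B → W
G: only reaches D(W), which is W → L
C: reaches L-position G → W
J: only reaches C(W), E(W), all W → L
F: reaches L-position G → W
H: only reaches D(W), E(W), all W → L
A: only reaches C(W), E(W), all W → L
The losing starting vertices are exactly the entries labelled L in this table (5 of them).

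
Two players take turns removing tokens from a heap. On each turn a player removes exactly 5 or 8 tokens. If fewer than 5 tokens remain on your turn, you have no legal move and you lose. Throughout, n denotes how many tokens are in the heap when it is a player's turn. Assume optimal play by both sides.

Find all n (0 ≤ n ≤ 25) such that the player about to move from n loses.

0, 1, 2, 3, 4, 13, 14, 15, 16, 17

Classify positions by backward induction: terminal positions (no move available) are L. From any other position, the mover wins iff some move reaches an L.
n=0: no move → L
n=1: no move → L
n=2: no move → L
n=3: no move → L
n=4: no move → L
n=5: W (go to 0, an L position)
n=6: W (go to 1, an L position)
n=7: W (go to 2, an L position)
n=8: W (go to 3, an L position)
n=9: W (go to 4, an L position)
n=10: W (go to 2, an L position)
n=11: W (go to 3, an L position)
n=12: W (go to 4, an L position)
n=13: L (options 8(W), 5(W) are all W)
n=14: L (options 9(W), 6(W) are all W)
n=15: L (options 10(W), 7(W) are all W)
n=16: L (options 11(W), 8(W) are all W)
n=17: L (options 12(W), 9(W) are all W)
n=18: W (go to 13, an L position)
n=19: W (go to 14, an L position)
n=20: W (go to 15, an L position)
n=21: W (go to 16, an L position)
n=22: W (go to 17, an L position)
n=23: W (go to 15, an L position)
n=24: W (go to 16, an L position)
n=25: W (go to 17, an L position)
The losing starting values of n are exactly the entries labelled L in this table (10 of them).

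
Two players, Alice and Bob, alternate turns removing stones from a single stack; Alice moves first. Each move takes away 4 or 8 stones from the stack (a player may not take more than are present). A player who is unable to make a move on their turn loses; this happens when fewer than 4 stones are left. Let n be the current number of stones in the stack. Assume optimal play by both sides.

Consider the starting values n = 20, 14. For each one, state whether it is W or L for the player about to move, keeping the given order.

Work bottom-up. With no move the player to move loses. Otherwise the position is W if at least one move leads to an L position for the opponent, and L if every move leads to a W.
n=0: no move → L
n=1: no move → L
n=2: no move → L
n=3: no move → L
n=4: reaches L-position 0 → W
n=5: reaches L-position 1 → W
n=6: reaches L-position 2 → W
n=7: reaches L-position 3 → W
n=8: reaches L-position 0 → W
n=9: reaches L-position 1 → W
n=10: reaches L-position 2 → W
n=11: reaches L-position 3 → W
n=12: only reaches 8(W), 4(W), all W → L
n=13: only reaches 9(W), 5(W), all W → L
n=14: only reaches 10(W), 6(W), all W → L
n=15: only reaches 11(W), 7(W), all W → L
n=16: reaches L-position 12 → W
n=17: reaches L-position 13 → W
n=18: reaches L-position 14 → W
n=19: reaches L-position 15 → W
n=20: reaches L-position 12 → W

20: W, 14: L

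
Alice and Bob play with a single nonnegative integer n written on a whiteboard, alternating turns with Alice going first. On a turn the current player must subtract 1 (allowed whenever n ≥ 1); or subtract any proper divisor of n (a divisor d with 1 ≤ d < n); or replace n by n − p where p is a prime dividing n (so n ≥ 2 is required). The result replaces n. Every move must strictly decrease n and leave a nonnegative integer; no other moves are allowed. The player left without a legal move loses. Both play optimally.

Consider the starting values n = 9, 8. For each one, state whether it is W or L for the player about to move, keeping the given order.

Build the W/L table. Terminal = L. A non-terminal position is W if it has a move to some L; otherwise it is L.
n=0: no move → L
n=1: can move to 0, which is L ⇒ W
n=2: can move to 0, which is L ⇒ W
n=3: can move to 0, which is L ⇒ W
n=4: moves to 2(W), 3(W); every one is W ⇒ L
n=5: can move to 0, which is L ⇒ W
n=6: can move to 4, which is L ⇒ W
n=7: can move to 0, which is L ⇒ W
n=8: can move to 4, which is L ⇒ W
n=9: moves to 6(W), 8(W); every one is W ⇒ L

9: L, 8: W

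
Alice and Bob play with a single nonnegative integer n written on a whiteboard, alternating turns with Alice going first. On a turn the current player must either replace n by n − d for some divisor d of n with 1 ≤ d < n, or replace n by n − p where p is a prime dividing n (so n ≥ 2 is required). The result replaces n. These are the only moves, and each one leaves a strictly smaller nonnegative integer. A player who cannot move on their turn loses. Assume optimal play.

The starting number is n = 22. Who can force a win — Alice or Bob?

Work bottom-up. With no move the player to move loses. Otherwise the position is W if at least one move leads to an L position for the opponent, and L if every move leads to a W.
n=0: no move → L
n=1: no move → L
n=2: W (go to 0, an L position)
n=3: W (go to 0, an L position)
n=4: L (options 2(W), 3(W) are all W)
n=5: W (go to 0, an L position)
n=6: W (go to 4, an L position)
n=7: W (go to 0, an L position)
n=8: W (go to 4, an L position)
n=9: L (options 6(W), 8(W) are all W)
n=10: W (go to 9, an L position)
n=11: W (go to 0, an L position)
n=12: W (go to 9, an L position)
n=13: W (go to 0, an L position)
n=14: L (options 7(W), 12(W), 13(W) are all W)
n=15: W (go to 14, an L position)
n=16: W (go to 14, an L position)
n=17: W (go to 0, an L position)
n=18: W (go to 9, an L position)
n=19: W (go to 0, an L position)
n=20: L (options 10(W), 15(W), 16(W), 18(W), 19(W) are all W)
n=21: W (go to 14, an L position)
n=22: W (go to 20, an L position)
The starting position 22 is W: Alice should move to 20, handing over an L position.

Alice wins.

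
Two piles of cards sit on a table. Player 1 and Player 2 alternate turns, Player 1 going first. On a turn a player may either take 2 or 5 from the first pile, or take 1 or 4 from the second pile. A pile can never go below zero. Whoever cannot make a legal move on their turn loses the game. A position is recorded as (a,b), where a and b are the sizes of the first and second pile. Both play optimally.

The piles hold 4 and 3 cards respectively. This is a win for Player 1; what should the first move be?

Move to (2,3).

Compute win/loss labels from the base case upward. A position with no move is L. Any other position is W if it can reach an L in one move, else L.
No move ever increases a pile, so every position that can arise here has a ≤ 4 and b ≤ 3; it is enough to label the cells with 0 ≤ a ≤ 4 and 0 ≤ b ≤ 3.
Every move lowers a or b (never raises either), so fill the grid row by row in increasing a, and left to right within a row: each cell's successors are then already labelled.
      b=0  b=1  b=2  b=3
a=0:    L    W    L    W
a=1:    L    W    L    W
a=2:    W    L    W    L
a=3:    W    L    W    L
a=4:    L    W    L    W
Cells with no legal move (terminal, hence L): (0,0), (1,0).
The remaining L cells, each justified by listing all of its moves:
(0,2): only reaches (0,1)(W), which is W → L
(1,2): only reaches (1,1)(W), which is W → L
(2,1): only reaches (0,1)(W), (2,0)(W), all W → L
(2,3): only reaches (0,3)(W), (2,2)(W), all W → L
(3,1): only reaches (1,1)(W), (3,0)(W), all W → L
(3,3): only reaches (1,3)(W), (3,2)(W), all W → L
(4,0): only reaches (2,0)(W), which is W → L
(4,2): only reaches (2,2)(W), (4,1)(W), all W → L
Every other cell has at least one move into one of the L cells above, so it is W.
From (4,3), the L positions reachable in one move are: (2,3), (4,2). Any move reaching one of these is winning.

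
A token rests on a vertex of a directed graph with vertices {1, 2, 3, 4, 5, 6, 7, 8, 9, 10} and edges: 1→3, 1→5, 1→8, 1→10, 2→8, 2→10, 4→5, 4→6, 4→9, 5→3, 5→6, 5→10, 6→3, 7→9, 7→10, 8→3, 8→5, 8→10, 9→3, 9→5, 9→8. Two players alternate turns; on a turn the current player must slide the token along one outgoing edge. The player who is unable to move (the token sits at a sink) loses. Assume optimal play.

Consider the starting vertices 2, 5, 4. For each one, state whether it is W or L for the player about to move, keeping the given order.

Compute win/loss labels from the base case upward. A position with no move is L. Any other position is W if it can reach an L in one move, else L.
Every edge goes from a vertex to one that appears earlier in the order 3, 10, 6, 5, 8, 1, 9, 7, 4, 2, so processing vertices in that order labels each vertex after all of its successors.
3: no outgoing edge → L
10: no outgoing edge → L
6: →3(L), so W
5: →10(L), so W
8: →10(L), so W
1: →10(L), so W
9: →3(L), so W
7: →10(L), so W
4: →9(W), 5(W), 6(W) — all W, so L
2: →10(L), so W

2: W, 5: W, 4: L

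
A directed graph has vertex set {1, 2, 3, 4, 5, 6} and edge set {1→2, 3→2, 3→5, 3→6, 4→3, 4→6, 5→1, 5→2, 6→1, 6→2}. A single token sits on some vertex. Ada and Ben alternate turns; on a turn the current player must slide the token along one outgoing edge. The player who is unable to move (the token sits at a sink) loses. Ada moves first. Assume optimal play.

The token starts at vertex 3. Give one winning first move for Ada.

Build the W/L table. Terminal = L. A non-terminal position is W if it has a move to some L; otherwise it is L.
Every edge goes from a vertex to one that appears earlier in the order 2, 1, 6, 5, 3, 4, so processing vertices in that order labels each vertex after all of its successors.
2: no outgoing edge → L
1: →2(L), so W
6: →2(L), so W
5: →2(L), so W
3: →2(L), so W
4: →3(W), 6(W) — all W, so L
From 3, the L positions reachable in one move are: 2.

Move to 2.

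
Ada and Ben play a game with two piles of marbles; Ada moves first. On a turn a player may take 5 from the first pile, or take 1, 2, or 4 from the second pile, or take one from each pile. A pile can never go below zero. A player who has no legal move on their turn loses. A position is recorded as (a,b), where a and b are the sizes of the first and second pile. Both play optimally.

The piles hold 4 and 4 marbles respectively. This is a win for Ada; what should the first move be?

Work bottom-up. With no move the player to move loses. Otherwise the position is W if at least one move leads to an L position for the opponent, and L if every move leads to a W.
No move ever increases a pile, so every position that can arise here has a ≤ 4 and b ≤ 4; it is enough to label the cells with 0 ≤ a ≤ 4 and 0 ≤ b ≤ 4.
Every move lowers a or b (never raises either), so fill the grid row by row in increasing a, and left to right within a row: each cell's successors are then already labelled.
      b=0  b=1  b=2  b=3  b=4
a=0:    L    W    W    L    W
a=1:    L    W    W    L    W
a=2:    L    W    W    L    W
a=3:    L    W    W    L    W
a=4:    L    W    W    L    W
Cells with no legal move (terminal, hence L): (0,0), (1,0), (2,0), (3,0), (4,0).
The remaining L cells, each justified by listing all of its moves:
(0,3): moves to (0,2)(W), (0,1)(W); every one is W ⇒ L
(1,3): moves to (1,2)(W), (1,1)(W), (0,2)(W); every one is W ⇒ L
(2,3): moves to (2,2)(W), (2,1)(W), (1,2)(W); every one is W ⇒ L
(3,3): moves to (3,2)(W), (3,1)(W), (2,2)(W); every one is W ⇒ L
(4,3): moves to (4,2)(W), (4,1)(W), (3,2)(W); every one is W ⇒ L
Every other cell has at least one move into one of the L cells above, so it is W.
From (4,4), the L positions reachable in one move are: (4,3), (4,0), (3,3). Any move reaching one of these is winning.

Move to (4,3).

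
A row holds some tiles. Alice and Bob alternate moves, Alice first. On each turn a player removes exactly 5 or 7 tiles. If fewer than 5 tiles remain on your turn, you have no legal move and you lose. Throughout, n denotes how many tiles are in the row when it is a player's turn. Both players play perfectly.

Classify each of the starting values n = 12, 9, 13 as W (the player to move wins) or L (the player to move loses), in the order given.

Compute win/loss labels from the base case upward. A position with no move is L. Any other position is W if it can reach an L in one move, else L.
n=0: no move → L
n=1: no move → L
n=2: no move → L
n=3: no move → L
n=4: no move → L
n=5: →0(L), so W
n=6: →1(L), so W
n=7: →2(L), so W
n=8: →3(L), so W
n=9: →4(L), so W
n=10: →3(L), so W
n=11: →4(L), so W
n=12: →7(W), 5(W) — all W, so L
n=13: →8(W), 6(W) — all W, so L

12: L, 9: W, 13: L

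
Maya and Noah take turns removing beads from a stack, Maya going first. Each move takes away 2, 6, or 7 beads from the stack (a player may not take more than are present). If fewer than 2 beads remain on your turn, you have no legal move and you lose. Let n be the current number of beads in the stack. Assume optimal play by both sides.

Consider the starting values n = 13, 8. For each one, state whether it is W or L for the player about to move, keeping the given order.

Use the standard recursion: the mover loses at a terminal position; elsewhere, the mover wins exactly when some move hands the opponent an L position.
n=0: no move → L
n=1: no move → L
n=2: can move to 0, which is L ⇒ W
n=3: can move to 1, which is L ⇒ W
n=4: the only move is to 2(W), a W ⇒ L
n=5: the only move is to 3(W), a W ⇒ L
n=6: can move to 4, which is L ⇒ W
n=7: can move to 5, which is L ⇒ W
n=8: can move to 1, which is L ⇒ W
n=9: moves to 7(W), 3(W), 2(W); every one is W ⇒ L
n=10: can move to 4, which is L ⇒ W
n=11: can move to 9, which is L ⇒ W
n=12: can move to 5, which is L ⇒ W
n=13: moves to 11(W), 7(W), 6(W); every one is W ⇒ L

13: L, 8: W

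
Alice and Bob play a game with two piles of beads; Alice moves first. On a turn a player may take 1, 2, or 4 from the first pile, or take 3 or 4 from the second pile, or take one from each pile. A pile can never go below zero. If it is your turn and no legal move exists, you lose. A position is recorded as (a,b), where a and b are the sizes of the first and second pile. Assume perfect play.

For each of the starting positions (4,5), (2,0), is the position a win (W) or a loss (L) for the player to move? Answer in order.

(4,5): L, (2,0): W

Work bottom-up. With no move the player to move loses. Otherwise the position is W if at least one move leads to an L position for the opponent, and L if every move leads to a W.
No move ever increases a pile, so every position that can arise here has a ≤ 4 and b ≤ 5; it is enough to label the cells with 0 ≤ a ≤ 4 and 0 ≤ b ≤ 5.
Every move lowers a or b (never raises either), so fill the grid row by row in increasing a, and left to right within a row: each cell's successors are then already labelled.
      b=0  b=1  b=2  b=3  b=4  b=5
a=0:    L    L    L    W    W    W
a=1:    W    W    W    W    L    L
a=2:    W    W    W    L    W    W
a=3:    L    L    L    W    W    W
a=4:    W    W    W    W    L    L
Cells with no legal move (terminal, hence L): (0,0), (0,1), (0,2).
The remaining L cells, each justified by listing all of its moves:
(1,4): →(0,4)(W), (1,1)(W), (1,0)(W), (0,3)(W) — all W, so L
(1,5): →(0,5)(W), (1,2)(W), (1,1)(W), (0,4)(W) — all W, so L
(2,3): →(1,3)(W), (0,3)(W), (2,0)(W), (1,2)(W) — all W, so L
(3,0): →(2,0)(W), (1,0)(W) — all W, so L
(3,1): →(2,1)(W), (1,1)(W), (2,0)(W) — all W, so L
(3,2): →(2,2)(W), (1,2)(W), (2,1)(W) — all W, so L
(4,4): →(3,4)(W), (2,4)(W), (0,4)(W), (4,1)(W), (4,0)(W), (3,3)(W) — all W, so L
(4,5): →(3,5)(W), (2,5)(W), (0,5)(W), (4,2)(W), (4,1)(W), (3,4)(W) — all W, so L
Every other cell has at least one move into one of the L cells above, so it is W.
(4,5): one of the L cells justified above, so L
(2,0): the move to (0,0) reaches an L cell, so W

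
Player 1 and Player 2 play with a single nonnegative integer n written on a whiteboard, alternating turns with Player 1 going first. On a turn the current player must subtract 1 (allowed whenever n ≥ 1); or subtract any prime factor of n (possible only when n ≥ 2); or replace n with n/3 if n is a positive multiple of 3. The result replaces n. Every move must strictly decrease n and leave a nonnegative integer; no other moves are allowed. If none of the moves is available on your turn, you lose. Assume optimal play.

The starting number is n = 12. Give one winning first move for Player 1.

Positions with no move are L. A position that does have a move is losing for the player to move precisely when every available move leads to a winning position for the opponent. Fill in the labels:
n=0: no move → L
n=1: →0(L), so W
n=2: →0(L), so W
n=3: →0(L), so W
n=4: →2(W), 3(W) — all W, so L
n=5: →0(L), so W
n=6: →4(L), so W
n=7: →0(L), so W
n=8: →6(W), 7(W) — all W, so L
n=9: →8(L), so W
n=10: →8(L), so W
n=11: →0(L), so W
n=12: →4(L), so W
From 12, the L positions reachable in one move are: 4.

Move to 4.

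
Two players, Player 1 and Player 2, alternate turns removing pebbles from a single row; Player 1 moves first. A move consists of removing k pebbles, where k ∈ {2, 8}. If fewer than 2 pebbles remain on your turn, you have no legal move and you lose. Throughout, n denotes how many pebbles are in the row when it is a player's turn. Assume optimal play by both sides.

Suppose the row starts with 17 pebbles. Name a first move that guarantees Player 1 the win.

Remove 2, leaving 15.

Label each position W (a win for the player to move) or L (a loss). A position with no legal move is L; any other position is W exactly when some move reaches an L, and L when every move reaches a W.
n=0: no move → L
n=1: no move → L
n=2: →0(L), so W
n=3: →1(L), so W
n=4: →2(W) only, which is W, so L
n=5: →3(W) only, which is W, so L
n=6: →4(L), so W
n=7: →5(L), so W
n=8: →0(L), so W
n=9: →1(L), so W
n=10: →8(W), 2(W) — all W, so L
n=11: →9(W), 3(W) — all W, so L
n=12: →10(L), so W
n=13: →11(L), so W
n=14: →12(W), 6(W) — all W, so L
n=15: →13(W), 7(W) — all W, so L
n=16: →14(L), so W
n=17: →15(L), so W
From 17, the L positions reachable in one move are: 15.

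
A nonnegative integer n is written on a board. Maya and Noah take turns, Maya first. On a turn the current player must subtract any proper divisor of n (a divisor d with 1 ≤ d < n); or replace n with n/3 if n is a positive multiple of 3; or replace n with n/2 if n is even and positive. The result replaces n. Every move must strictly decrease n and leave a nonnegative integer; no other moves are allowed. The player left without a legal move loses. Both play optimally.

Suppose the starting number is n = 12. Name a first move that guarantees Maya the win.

Move to 4.

Positions with no move are L. A position that does have a move is losing for the player to move precisely when every available move leads to a winning position for the opponent. Fill in the labels:
n=0: no move → L
n=1: no move → L
n=2: W (go to 1, an L position)
n=3: W (go to 1, an L position)
n=4: L (options 2(W), 3(W) are all W)
n=5: W (go to 4, an L position)
n=6: W (go to 4, an L position)
n=7: L (sole option 6(W) is W)
n=8: W (go to 4, an L position)
n=9: L (options 3(W), 6(W), 8(W) are all W)
n=10: W (go to 9, an L position)
n=11: L (sole option 10(W) is W)
n=12: W (go to 4, an L position)
From 12, the L positions reachable in one move are: 4, 9, 11. Any move reaching one of these is winning.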